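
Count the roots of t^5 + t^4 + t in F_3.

2

Write f(t) = t^5 + t^4 + t.
Evaluate at each of the 3 elements of F_3:
f(0) = 0 → root; f(1) = 0 → root; f(2) = 2.
Roots: {0, 1}.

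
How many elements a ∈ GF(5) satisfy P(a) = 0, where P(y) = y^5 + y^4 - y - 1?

4

Evaluate at each of the 5 elements of GF(5):
P(0) = 4; P(1) = 0 → root; P(2) = 0 → root; P(3) = 0 → root; P(4) = 0 → root.
Roots: {1, 2, 3, 4}.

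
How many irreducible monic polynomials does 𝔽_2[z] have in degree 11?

Gauss's count: N_{2}(11) = (1/11) Σ_{d|11} μ(11/d)·2^d.
Divisors of 11: 1, 11; μ(11/d) for each: -1, 1.
Σ = − 2^1 + 2^11 = 2046.
N = 2046/11 = 186.

186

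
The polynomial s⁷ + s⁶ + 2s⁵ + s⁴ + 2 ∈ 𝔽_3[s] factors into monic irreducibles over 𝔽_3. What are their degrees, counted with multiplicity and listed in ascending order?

7

Write h(s) = s⁷ + s⁶ + 2s⁵ + s⁴ + 2.
Roots in 𝔽_3: h(0) = 2; h(1) = 1; h(2) = 1.
Complete factorization: h(s) = (s⁷ + s⁶ + 2s⁵ + s⁴ + 2).
Factor degrees with multiplicity: 7 = 7.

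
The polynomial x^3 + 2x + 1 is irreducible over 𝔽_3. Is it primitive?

Yes

Write f(x) = x^3 + 2x + 1.
|GF(3^3)^×| = 3^3 − 1 = 26. Prime factorization: 26 = 2·13.
f is primitive ⇔ x has order 26 in GF(3)[x]/(f), i.e. x^(26/q) ≠ 1 for each prime q | 26.
x^(13) mod f = 2.
x^(2) mod f = x^2.
None equal 1, so x has full order 26; f is primitive.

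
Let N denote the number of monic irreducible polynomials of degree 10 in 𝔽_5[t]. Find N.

976248

x^(5^10) − x is the product of all monic irreducibles of degree dividing 10; Möbius inversion gives N = (1/10) Σ μ(10/d)·5^d.
Divisors of 10: 1, 2, 5, 10; μ(10/d) for each: 1, -1, -1, 1.
Σ = 5^1 − 5^2 − 5^5 + 5^10 = 9762480.
N = 9762480/10 = 976248.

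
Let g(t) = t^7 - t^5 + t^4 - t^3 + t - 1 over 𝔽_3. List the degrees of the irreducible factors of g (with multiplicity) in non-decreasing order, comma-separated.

Roots in 𝔽_3: g(0) = 2; g(1) = 0 → root; g(2) = 0 → root.
Linear factors from roots: (t - 1), (t + 1).
Complete factorization: g(t) = (t + 1)·(t - 1)·(t^2 + 1)·(t^3 - t + 1).
Factor degrees with multiplicity: 1 + 1 + 2 + 3 = 7.

1, 1, 2, 3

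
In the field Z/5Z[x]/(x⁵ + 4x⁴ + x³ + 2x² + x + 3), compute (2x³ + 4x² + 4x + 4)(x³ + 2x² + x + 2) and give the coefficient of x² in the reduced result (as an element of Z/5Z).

Multiply in Z/5Z[x]: (2x³ + 4x² + 4x + 4)·(x³ + 2x² + x + 2) = 2x⁶ + 3x⁵ + 4x⁴ + 2x + 3.
Reduce using x⁵ ≡ x⁴ + 4x³ + 3x² + 4x + 2 (mod x⁵ + 4x⁴ + x³ + 2x² + x + 3).
Reduced: 2x⁴ + x³ + 3x² + x + 3.

3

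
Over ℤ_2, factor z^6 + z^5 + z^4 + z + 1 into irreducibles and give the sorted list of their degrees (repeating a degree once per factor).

6

Write h(z) = z^6 + z^5 + z^4 + z + 1.
Roots in ℤ_2: h(0) = 1; h(1) = 1.
Complete factorization: h(z) = (z^6 + z^5 + z^4 + z + 1).
Factor degrees with multiplicity: 6 = 6.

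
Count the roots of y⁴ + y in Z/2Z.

Write P(y) = y⁴ + y.
Evaluate at each of the 2 elements of Z/2Z:
P(0) = 0 → root; P(1) = 0 → root.
Roots: {0, 1}.

2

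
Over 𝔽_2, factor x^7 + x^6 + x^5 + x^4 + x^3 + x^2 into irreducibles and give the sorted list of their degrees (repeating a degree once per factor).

Write f(x) = x^7 + x^6 + x^5 + x^4 + x^3 + x^2.
Roots in 𝔽_2: f(0) = 0 → root; f(1) = 0 → root.
Linear factors from roots: (x), (x + 1).
Complete factorization: f(x) = (x + 1)·(x)^2·(x^2 + x + 1)^2.
Factor degrees with multiplicity: 1 + 1 + 1 + 2 + 2 = 7.

1, 1, 1, 2, 2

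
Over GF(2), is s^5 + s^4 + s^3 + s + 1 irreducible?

Write h(s) = s^5 + s^4 + s^3 + s + 1.
Check for roots in GF(2): h(0) = 1; h(1) = 1.
No roots, so no linear factors.
Monic irreducibles of degree 2 over GF(2): s^2 + s + 1.
None of them divide h (all give nonzero remainder).
No irreducible factor of degree ≤ 2 exists, so h is irreducible over GF(2).

Yes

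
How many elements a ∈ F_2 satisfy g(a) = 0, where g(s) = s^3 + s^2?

Evaluate at each of the 2 elements of F_2:
g(0) = 0 → root; g(1) = 0 → root.
Roots: {0, 1}.

2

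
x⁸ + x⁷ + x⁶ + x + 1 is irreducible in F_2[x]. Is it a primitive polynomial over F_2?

Yes

Write f(x) = x⁸ + x⁷ + x⁶ + x + 1.
|GF(2^8)^×| = 2^8 − 1 = 255. Prime factorization: 255 = 3·5·17.
f is primitive ⇔ x has order 255 in GF(2)[x]/(f), i.e. x^(255/q) ≠ 1 for each prime q | 255.
x^(85) mod f = x⁷ + x⁵ + x³ + x².
x^(51) mod f = x⁷ + x⁴ + x + 1.
x^(15) mod f = x⁷ + x⁶ + x⁵ + x³ + x² + x.
None equal 1, so x has full order 255; f is primitive.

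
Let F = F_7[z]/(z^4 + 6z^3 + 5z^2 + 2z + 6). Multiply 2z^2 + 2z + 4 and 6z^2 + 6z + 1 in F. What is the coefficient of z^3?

1

Multiply in F_7[z]: (2z^2 + 2z + 4)·(6z^2 + 6z + 1) = 5z^4 + 3z^3 + 3z^2 + 5z + 4.
Reduce using z^4 ≡ z^3 + 2z^2 + 5z + 1 (mod z^4 + 6z^3 + 5z^2 + 2z + 6).
Reduced: z^3 + 6z^2 + 2z + 2.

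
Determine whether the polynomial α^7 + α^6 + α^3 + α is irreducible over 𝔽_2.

No

Write h(α) = α^7 + α^6 + α^3 + α.
Check for roots in 𝔽_2: h(0) = 0 → root; h(1) = 0 → root.
h(0) = 0, so (α) divides h(α); h is reducible.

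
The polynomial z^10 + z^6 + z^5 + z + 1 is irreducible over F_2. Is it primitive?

No

Write f(z) = z^10 + z^6 + z^5 + z + 1.
|GF(2^10)^×| = 2^10 − 1 = 1023. Prime factorization: 1023 = 3·11·31.
f is primitive ⇔ z has order 1023 in GF(2)[z]/(f), i.e. z^(1023/q) ≠ 1 for each prime q | 1023.
z^(341) mod f = 1
z^(93) mod f = z^6 + z^5 + z^3 + z.
z^(33) mod f = z^9 + z^8 + z^6 + z^4 + z^3 + 1.
Since z^(341) = 1, the order of z divides 341 < 1023; not primitive.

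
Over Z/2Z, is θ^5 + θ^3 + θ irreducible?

Write m(θ) = θ^5 + θ^3 + θ.
Check for roots in Z/2Z: m(0) = 0 → root; m(1) = 1.
m(0) = 0, so (θ) divides m(θ); m is reducible.

No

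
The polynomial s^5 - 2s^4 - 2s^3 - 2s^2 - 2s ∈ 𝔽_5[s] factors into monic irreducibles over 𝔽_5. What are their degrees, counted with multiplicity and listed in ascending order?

1, 2, 2

Write f(s) = s^5 - 2s^4 - 2s^3 - 2s^2 - 2s.
Roots in 𝔽_5: f(0) = 0 → root; f(1) = 3; f(2) = 2; f(3) = 3; f(4) = 4.
Linear factors from roots: (s).
Complete factorization: f(s) = (s)·(s^2 + s + 2)·(s^2 + 2s - 1).
Factor degrees with multiplicity: 1 + 2 + 2 = 5.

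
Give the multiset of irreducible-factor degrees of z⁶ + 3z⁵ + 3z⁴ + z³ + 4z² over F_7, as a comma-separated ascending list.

1, 1, 1, 1, 2

Write g(z) = z⁶ + 3z⁵ + 3z⁴ + z³ + 4z².
Linear factors from roots: (z), (z + 4), (z + 3).
Complete factorization: g(z) = (z + 3)·(z + 4)·(z)^2·(z² + 3z + 5).
Factor degrees with multiplicity: 1 + 1 + 1 + 1 + 2 = 6.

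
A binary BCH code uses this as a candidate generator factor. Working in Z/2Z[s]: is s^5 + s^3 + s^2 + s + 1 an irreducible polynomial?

Write P(s) = s^5 + s^3 + s^2 + s + 1.
Check for roots in Z/2Z: P(0) = 1; P(1) = 1.
No roots, so no linear factors.
Monic irreducibles of degree 2 over GF(2): s^2 + s + 1.
None of them divide P (all give nonzero remainder).
No irreducible factor of degree ≤ 2 exists, so P is irreducible over GF(2).

Yes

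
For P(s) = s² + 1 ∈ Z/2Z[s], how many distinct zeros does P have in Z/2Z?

Evaluate at each of the 2 elements of Z/2Z:
P(0) = 1; P(1) = 0 → root.
Roots: {1}.

1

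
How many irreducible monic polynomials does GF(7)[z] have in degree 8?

Gauss's count: N_{7}(8) = (1/8) Σ_{d|8} μ(8/d)·7^d.
Divisors of 8: 1, 2, 4, 8; μ(8/d) for each: 0, 0, -1, 1.
Σ = − 7^4 + 7^8 = 5762400.
N = 5762400/8 = 720300.

720300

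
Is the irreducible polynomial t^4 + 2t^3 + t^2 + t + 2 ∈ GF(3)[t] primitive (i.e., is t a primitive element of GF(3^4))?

Write f(t) = t^4 + 2t^3 + t^2 + t + 2.
|GF(3^4)^×| = 3^4 − 1 = 80. Prime factorization: 80 = 2^4·5.
f is primitive ⇔ t has order 80 in GF(3)[t]/(f), i.e. t^(80/q) ≠ 1 for each prime q | 80.
t^(40) mod f = 2.
t^(16) mod f = t^3 + 1.
None equal 1, so t has full order 80; f is primitive.

Yes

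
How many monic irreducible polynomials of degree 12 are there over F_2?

335

Gauss's count: N_{2}(12) = (1/12) Σ_{d|12} μ(12/d)·2^d.
Divisors of 12: 1, 2, 3, 4, 6, 12; μ(12/d) for each: 0, 1, 0, -1, -1, 1.
Σ = 2^2 − 2^4 − 2^6 + 2^12 = 4020.
N = 4020/12 = 335.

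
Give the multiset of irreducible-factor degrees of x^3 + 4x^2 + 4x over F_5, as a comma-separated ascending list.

Write f(x) = x^3 + 4x^2 + 4x.
Roots in F_5: f(0) = 0 → root; f(1) = 4; f(2) = 2; f(3) = 0 → root; f(4) = 4.
Linear factors from roots: (x), (x + 2).
Complete factorization: f(x) = (x)·(x + 2)^2.
Factor degrees with multiplicity: 1 + 1 + 1 = 3.

1, 1, 1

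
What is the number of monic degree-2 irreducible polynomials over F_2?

By the necklace-counting formula, N_2(2) = (1/2) Σ_{d|2} μ(2/d)·2^d.
Divisors of 2: 1, 2; μ(2/d) for each: -1, 1.
Σ = − 2^1 + 2^2 = 2.
N = 2/2 = 1.

1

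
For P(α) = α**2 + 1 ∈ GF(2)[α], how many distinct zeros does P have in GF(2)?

1

Evaluate at each of the 2 elements of GF(2):
P(0) = 1; P(1) = 0 → root.
Roots: {1}.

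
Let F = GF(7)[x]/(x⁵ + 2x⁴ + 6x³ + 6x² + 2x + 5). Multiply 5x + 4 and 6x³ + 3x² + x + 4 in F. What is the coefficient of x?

3

Multiply in GF(7)[x]: (5x + 4)·(6x³ + 3x² + x + 4) = 2x⁴ + 4x³ + 3x² + 3x + 2.
Reduced: 2x⁴ + 4x³ + 3x² + 3x + 2.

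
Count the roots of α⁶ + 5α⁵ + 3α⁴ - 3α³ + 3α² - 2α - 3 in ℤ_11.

Write f(α) = α⁶ + 5α⁵ + 3α⁴ - 3α³ + 3α² - 2α - 3.
Evaluate at each of the 11 elements of ℤ_11:
f(0) = 8; f(1) = 4; f(2) = 0 → root; f(3) = 1; f(4) = 6; f(5) = 10; f(6) = 0 → root; f(7) = 0 → root; f(8) = 0 → root; f(9) = 0 → root; f(10) = 4.
Roots: {2, 6, 7, 8, 9}.

5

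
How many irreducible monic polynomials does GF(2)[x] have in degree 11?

The number of monic irreducibles of degree 11 over GF(2) is (1/11)·Σ_{d∣11} μ(11/d) 2^d.
Divisors of 11: 1, 11; μ(11/d) for each: -1, 1.
Σ = − 2^1 + 2^11 = 2046.
N = 2046/11 = 186.

186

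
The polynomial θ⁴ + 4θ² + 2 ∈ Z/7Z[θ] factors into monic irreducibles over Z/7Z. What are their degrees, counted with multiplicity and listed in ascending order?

1, 1, 1, 1

Write g(θ) = θ⁴ + 4θ² + 2.
Linear factors from roots: (θ + 6), (θ + 4), (θ + 3), (θ + 1).
Complete factorization: g(θ) = (θ + 1)·(θ + 3)·(θ + 4)·(θ + 6).
Factor degrees with multiplicity: 1 + 1 + 1 + 1 = 4.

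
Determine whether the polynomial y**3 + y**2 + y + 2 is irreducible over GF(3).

Write f(y) = y**3 + y**2 + y + 2.
Check for roots in GF(3): f(0) = 2; f(1) = 2; f(2) = 1.
No roots. A degree-3 polynomial over a field with no linear factor is irreducible.

Yes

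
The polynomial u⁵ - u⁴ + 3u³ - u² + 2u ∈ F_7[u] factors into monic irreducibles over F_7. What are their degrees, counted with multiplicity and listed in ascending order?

Write f(u) = u⁵ - u⁴ + 3u³ - u² + 2u.
Linear factors from roots: (u), (u + 3).
Complete factorization: f(u) = (u)·(u + 3)^2·(u² + 1).
Factor degrees with multiplicity: 1 + 1 + 1 + 2 = 5.

1, 1, 1, 2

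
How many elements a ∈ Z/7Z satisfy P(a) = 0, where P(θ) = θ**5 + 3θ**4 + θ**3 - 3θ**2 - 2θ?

4

Evaluate at each of the 7 elements of Z/7Z:
P(0) = 0 → root; P(1) = 0 → root; P(2) = 2; P(3) = 4; P(4) = 1; P(5) = 0 → root; P(6) = 0 → root.
Roots: {0, 1, 5, 6}.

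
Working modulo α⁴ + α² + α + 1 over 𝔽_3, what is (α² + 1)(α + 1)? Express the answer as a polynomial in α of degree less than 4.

Multiply in 𝔽_3[α]: (α² + 1)·(α + 1) = α³ + α² + α + 1.
Reduced: α³ + α² + α + 1.

α^3 + α^2 + α + 1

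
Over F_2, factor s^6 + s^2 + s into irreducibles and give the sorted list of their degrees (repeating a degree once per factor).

1, 2, 3

Write h(s) = s^6 + s^2 + s.
Roots in F_2: h(0) = 0 → root; h(1) = 1.
Linear factors from roots: (s).
Complete factorization: h(s) = (s)·(s^2 + s + 1)·(s^3 + s^2 + 1).
Factor degrees with multiplicity: 1 + 2 + 3 = 6.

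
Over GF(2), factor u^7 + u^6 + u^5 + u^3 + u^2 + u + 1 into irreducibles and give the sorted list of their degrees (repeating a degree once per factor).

Write g(u) = u^7 + u^6 + u^5 + u^3 + u^2 + u + 1.
Roots in GF(2): g(0) = 1; g(1) = 1.
Complete factorization: g(u) = (u^7 + u^6 + u^5 + u^3 + u^2 + u + 1).
Factor degrees with multiplicity: 7 = 7.

7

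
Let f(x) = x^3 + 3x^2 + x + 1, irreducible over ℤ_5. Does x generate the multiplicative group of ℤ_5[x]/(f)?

No

|GF(5^3)^×| = 5^3 − 1 = 124. Prime factorization: 124 = 2^2·31.
f is primitive ⇔ x has order 124 in GF(5)[x]/(f), i.e. x^(124/q) ≠ 1 for each prime q | 124.
x^(62) mod f = 1
x^(4) mod f = 3x^2 + 2x + 3.
Since x^(62) = 1, the order of x divides 62 < 124; not primitive.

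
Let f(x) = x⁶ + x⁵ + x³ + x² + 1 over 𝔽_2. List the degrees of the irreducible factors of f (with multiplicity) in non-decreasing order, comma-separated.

6

Roots in 𝔽_2: f(0) = 1; f(1) = 1.
Complete factorization: f(x) = (x⁶ + x⁵ + x³ + x² + 1).
Factor degrees with multiplicity: 6 = 6.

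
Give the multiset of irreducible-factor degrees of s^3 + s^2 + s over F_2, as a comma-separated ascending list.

Write h(s) = s^3 + s^2 + s.
Roots in F_2: h(0) = 0 → root; h(1) = 1.
Linear factors from roots: (s).
Complete factorization: h(s) = (s)·(s^2 + s + 1).
Factor degrees with multiplicity: 1 + 2 = 3.

1, 2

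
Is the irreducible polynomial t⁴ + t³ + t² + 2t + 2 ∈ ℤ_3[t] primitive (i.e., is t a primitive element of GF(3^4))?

Yes

Write f(t) = t⁴ + t³ + t² + 2t + 2.
|GF(3^4)^×| = 3^4 − 1 = 80. Prime factorization: 80 = 2^4·5.
f is primitive ⇔ t has order 80 in GF(3)[t]/(f), i.e. t^(80/q) ≠ 1 for each prime q | 80.
t^(40) mod f = 2.
t^(16) mod f = 2t³ + 1.
None equal 1, so t has full order 80; f is primitive.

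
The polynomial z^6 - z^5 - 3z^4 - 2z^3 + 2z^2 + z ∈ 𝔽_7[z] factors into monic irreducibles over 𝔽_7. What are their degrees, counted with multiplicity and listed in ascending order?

Write f(z) = z^6 - z^5 - 3z^4 - 2z^3 + 2z^2 + z.
Linear factors from roots: (z), (z - 3), (z + 3), (z + 2).
Complete factorization: f(z) = (z)·(z + 2)·(z + 3)·(z - 3)·(z^2 - 3z - 2).
Factor degrees with multiplicity: 1 + 1 + 1 + 1 + 2 = 6.

1, 1, 1, 1, 2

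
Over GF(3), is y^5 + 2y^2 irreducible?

No

Write P(y) = y^5 + 2y^2.
Check for roots in GF(3): P(0) = 0 → root; P(1) = 0 → root; P(2) = 1.
P(0) = 0, so (y) divides P(y); P is reducible.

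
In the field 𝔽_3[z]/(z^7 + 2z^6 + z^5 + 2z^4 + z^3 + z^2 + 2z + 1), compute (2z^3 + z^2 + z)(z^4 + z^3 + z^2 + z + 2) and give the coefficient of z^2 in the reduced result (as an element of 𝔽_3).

1

Multiply in 𝔽_3[z]: (2z^3 + z^2 + z)·(z^4 + z^3 + z^2 + z + 2) = 2z^7 + z^5 + z^4 + 2z.
Reduce using z^7 ≡ z^6 + 2z^5 + z^4 + 2z^3 + 2z^2 + z + 2 (mod z^7 + 2z^6 + z^5 + 2z^4 + z^3 + z^2 + 2z + 1).
Reduced: 2z^6 + 2z^5 + z^3 + z^2 + z + 1.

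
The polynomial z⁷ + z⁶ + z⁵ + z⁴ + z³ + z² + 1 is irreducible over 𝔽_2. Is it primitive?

Write f(z) = z⁷ + z⁶ + z⁵ + z⁴ + z³ + z² + 1.
|GF(2^7)^×| = 2^7 − 1 = 127. Prime factorization: 127 = 127.
f is primitive ⇔ z has order 127 in GF(2)[z]/(f), i.e. z^(127/q) ≠ 1 for each prime q | 127.
z^(1) mod f = z.
None equal 1, so z has full order 127; f is primitive.

Yes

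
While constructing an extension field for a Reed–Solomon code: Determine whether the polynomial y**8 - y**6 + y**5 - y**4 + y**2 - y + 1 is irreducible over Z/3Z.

Yes

Write h(y) = y**8 - y**6 + y**5 - y**4 + y**2 - y + 1.
Check for roots in Z/3Z: h(0) = 1; h(1) = 1; h(2) = 1.
No roots, so no linear factors.
Monic irreducibles of degree 2 over GF(3): y**2 + 1, y**2 + y - 1, y**2 - y - 1.
None of them divide h (all give nonzero remainder).
Degree-3 irreducible divisors: test the 8 monic irreducibles of degree 3 over GF(3).
None of them divide h (all give nonzero remainder).
Degree-4 irreducible divisors: test the 18 monic irreducibles of degree 4 over GF(3).
None of them divide h (all give nonzero remainder).
No irreducible factor of degree ≤ 4 exists, so h is irreducible over GF(3).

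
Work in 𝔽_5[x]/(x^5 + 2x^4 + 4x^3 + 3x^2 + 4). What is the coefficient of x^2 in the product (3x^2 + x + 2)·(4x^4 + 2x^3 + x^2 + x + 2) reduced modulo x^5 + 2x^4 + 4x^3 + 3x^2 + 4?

1

Multiply in 𝔽_5[x]: (3x^2 + x + 2)·(4x^4 + 2x^3 + x^2 + x + 2) = 2x^6 + 3x^4 + 3x^3 + 4x^2 + 4x + 4.
Reduce using x^5 ≡ 3x^4 + x^3 + 2x^2 + 1 (mod x^5 + 2x^4 + 4x^3 + 3x^2 + 4).
Reduced: 3x^4 + 3x^3 + x^2 + x.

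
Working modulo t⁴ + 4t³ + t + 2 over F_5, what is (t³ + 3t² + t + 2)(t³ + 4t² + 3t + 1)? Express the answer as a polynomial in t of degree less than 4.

4t^3 + 4t^2 + 2t + 4

Multiply in F_5[t]: (t³ + 3t² + t + 2)·(t³ + 4t² + 3t + 1) = t⁶ + 2t⁵ + t⁴ + t³ + 4t² + 2t + 2.
Reduce using t⁴ ≡ t³ + 4t + 3 (mod t⁴ + 4t³ + t + 2).
Reduced: 4t³ + 4t² + 2t + 4.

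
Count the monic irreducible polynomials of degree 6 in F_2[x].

9

Gauss's count: N_{2}(6) = (1/6) Σ_{d|6} μ(6/d)·2^d.
Divisors of 6: 1, 2, 3, 6; μ(6/d) for each: 1, -1, -1, 1.
Σ = 2^1 − 2^2 − 2^3 + 2^6 = 54.
N = 54/6 = 9.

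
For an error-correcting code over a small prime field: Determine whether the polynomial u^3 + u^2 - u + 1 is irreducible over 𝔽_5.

Write m(u) = u^3 + u^2 - u + 1.
Check for roots in 𝔽_5: m(0) = 1; m(1) = 2; m(2) = 1; m(3) = 4; m(4) = 2.
No roots. A degree-3 polynomial over a field with no linear factor is irreducible.

Yes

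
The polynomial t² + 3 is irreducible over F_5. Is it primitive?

No

Write f(t) = t² + 3.
|GF(5^2)^×| = 5^2 − 1 = 24. Prime factorization: 24 = 2^3·3.
f is primitive ⇔ t has order 24 in GF(5)[t]/(f), i.e. t^(24/q) ≠ 1 for each prime q | 24.
t^(12) mod f = 4.
t^(8) mod f = 1
Since t^(8) = 1, the order of t divides 8 < 24; not primitive.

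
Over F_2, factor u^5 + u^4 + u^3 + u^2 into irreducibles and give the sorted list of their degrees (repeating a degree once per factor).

Write f(u) = u^5 + u^4 + u^3 + u^2.
Roots in F_2: f(0) = 0 → root; f(1) = 0 → root.
Linear factors from roots: (u), (u + 1).
Complete factorization: f(u) = (u)^2·(u + 1)^3.
Factor degrees with multiplicity: 1 + 1 + 1 + 1 + 1 = 5.

1, 1, 1, 1, 1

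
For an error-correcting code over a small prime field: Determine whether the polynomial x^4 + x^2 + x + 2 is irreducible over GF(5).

Write m(x) = x^4 + x^2 + x + 2.
Check for roots in GF(5): m(0) = 2; m(1) = 0 → root; m(2) = 4; m(3) = 0 → root; m(4) = 3.
m(1) = 0, so (x − 1) divides m(x); m is reducible.

No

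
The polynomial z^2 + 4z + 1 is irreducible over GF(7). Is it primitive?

No

Write f(z) = z^2 + 4z + 1.
|GF(7^2)^×| = 7^2 − 1 = 48. Prime factorization: 48 = 2^4·3.
f is primitive ⇔ z has order 48 in GF(7)[z]/(f), i.e. z^(48/q) ≠ 1 for each prime q | 48.
z^(24) mod f = 1
z^(16) mod f = 1
Since z^(24) = 1, the order of z divides 24 < 48; not primitive.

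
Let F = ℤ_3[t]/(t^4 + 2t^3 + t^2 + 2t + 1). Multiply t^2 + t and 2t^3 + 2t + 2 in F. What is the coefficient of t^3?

1

Multiply in ℤ_3[t]: (t^2 + t)·(2t^3 + 2t + 2) = 2t^5 + 2t^4 + 2t^3 + t^2 + 2t.
Reduce using t^4 ≡ t^3 + 2t^2 + t + 2 (mod t^4 + 2t^3 + t^2 + 2t + 1).
Reduced: t^3 + 2t^2 + t + 2.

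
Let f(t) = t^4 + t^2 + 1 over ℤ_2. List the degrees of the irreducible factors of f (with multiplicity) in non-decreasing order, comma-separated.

2, 2

Roots in ℤ_2: f(0) = 1; f(1) = 1.
Complete factorization: f(t) = (t^2 + t + 1)^2.
Factor degrees with multiplicity: 2 + 2 = 4.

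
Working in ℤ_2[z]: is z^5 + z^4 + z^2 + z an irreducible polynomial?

Write f(z) = z^5 + z^4 + z^2 + z.
Check for roots in ℤ_2: f(0) = 0 → root; f(1) = 0 → root.
f(0) = 0, so (z) divides f(z); f is reducible.

No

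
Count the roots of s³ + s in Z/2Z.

Write h(s) = s³ + s.
Evaluate at each of the 2 elements of Z/2Z:
h(0) = 0 → root; h(1) = 0 → root.
Roots: {0, 1}.

2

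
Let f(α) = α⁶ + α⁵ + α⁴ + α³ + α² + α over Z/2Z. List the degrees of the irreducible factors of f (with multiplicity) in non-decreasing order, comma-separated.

Roots in Z/2Z: f(0) = 0 → root; f(1) = 0 → root.
Linear factors from roots: (α), (α + 1).
Complete factorization: f(α) = (α)·(α + 1)·(α² + α + 1)^2.
Factor degrees with multiplicity: 1 + 1 + 2 + 2 = 6.

1, 1, 2, 2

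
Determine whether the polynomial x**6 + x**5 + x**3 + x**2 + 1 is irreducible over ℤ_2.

Yes

Write P(x) = x**6 + x**5 + x**3 + x**2 + 1.
Check for roots in ℤ_2: P(0) = 1; P(1) = 1.
No roots, so no linear factors.
Monic irreducibles of degree 2 over GF(2): x**2 + x + 1.
None of them divide P (all give nonzero remainder).
Monic irreducibles of degree 3 over GF(2): x**3 + x + 1, x**3 + x**2 + 1.
None of them divide P (all give nonzero remainder).
No irreducible factor of degree ≤ 3 exists, so P is irreducible over GF(2).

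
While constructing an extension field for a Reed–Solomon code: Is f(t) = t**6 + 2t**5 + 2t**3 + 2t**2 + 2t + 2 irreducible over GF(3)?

Check for roots in GF(3): f(0) = 2; f(1) = 2; f(2) = 2.
No roots, so no linear factors.
Monic irreducibles of degree 2 over GF(3): t**2 + 1, t**2 + t + 2, t**2 + 2t + 2.
None of them divide f (all give nonzero remainder).
Degree-3 irreducible divisors: test the 8 monic irreducibles of degree 3 over GF(3).
None of them divide f (all give nonzero remainder).
No irreducible factor of degree ≤ 3 exists, so f is irreducible over GF(3).

Yes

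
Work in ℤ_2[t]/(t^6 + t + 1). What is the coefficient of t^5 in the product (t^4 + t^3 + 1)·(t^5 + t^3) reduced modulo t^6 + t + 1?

1

Multiply in ℤ_2[t]: (t^4 + t^3 + 1)·(t^5 + t^3) = t^9 + t^8 + t^7 + t^6 + t^5 + t^3.
Reduce using t^6 ≡ t + 1 (mod t^6 + t + 1).
Reduced: t^5 + t^4 + t^3 + 1.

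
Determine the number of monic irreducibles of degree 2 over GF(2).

x^(2^2) − x is the product of all monic irreducibles of degree dividing 2; Möbius inversion gives N = (1/2) Σ μ(2/d)·2^d.
Divisors of 2: 1, 2; μ(2/d) for each: -1, 1.
Σ = − 2^1 + 2^2 = 2.
N = 2/2 = 1.

1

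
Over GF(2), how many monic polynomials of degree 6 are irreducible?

9

The number of monic irreducibles of degree 6 over GF(2) is (1/6)·Σ_{d∣6} μ(6/d) 2^d.
Divisors of 6: 1, 2, 3, 6; μ(6/d) for each: 1, -1, -1, 1.
Σ = 2^1 − 2^2 − 2^3 + 2^6 = 54.
N = 54/6 = 9.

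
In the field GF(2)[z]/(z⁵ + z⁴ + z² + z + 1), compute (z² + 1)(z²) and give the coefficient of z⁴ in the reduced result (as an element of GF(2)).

Multiply in GF(2)[z]: (z² + 1)·(z²) = z⁴ + z².
Reduced: z⁴ + z².

1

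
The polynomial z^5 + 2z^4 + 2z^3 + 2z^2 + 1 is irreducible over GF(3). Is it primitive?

No

Write f(z) = z^5 + 2z^4 + 2z^3 + 2z^2 + 1.
|GF(3^5)^×| = 3^5 − 1 = 242. Prime factorization: 242 = 2·11^2.
f is primitive ⇔ z has order 242 in GF(3)[z]/(f), i.e. z^(242/q) ≠ 1 for each prime q | 242.
z^(121) mod f = 2.
z^(22) mod f = 1
Since z^(22) = 1, the order of z divides 22 < 242; not primitive.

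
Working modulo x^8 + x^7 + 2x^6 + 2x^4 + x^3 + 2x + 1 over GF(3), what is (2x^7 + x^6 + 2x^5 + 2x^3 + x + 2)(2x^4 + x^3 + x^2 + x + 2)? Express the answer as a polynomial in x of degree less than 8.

2x^7 + 2x^6 + x^5 + 2x^2 + 2x + 1

Multiply in GF(3)[x]: (2x^7 + x^6 + 2x^5 + 2x^3 + x + 2)·(2x^4 + x^3 + x^2 + x + 2) = x^11 + x^10 + x^9 + 2x^8 + 2x^7 + 2x^5 + x^4 + x^3 + x + 1.
Reduce using x^8 ≡ 2x^7 + x^6 + x^4 + 2x^3 + x + 2 (mod x^8 + x^7 + 2x^6 + 2x^4 + x^3 + 2x + 1).
Reduced: 2x^7 + 2x^6 + x^5 + 2x^2 + 2x + 1.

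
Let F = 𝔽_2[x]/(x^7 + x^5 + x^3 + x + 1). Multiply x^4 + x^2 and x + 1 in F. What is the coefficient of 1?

Multiply in 𝔽_2[x]: (x^4 + x^2)·(x + 1) = x^5 + x^4 + x^3 + x^2.
Reduced: x^5 + x^4 + x^3 + x^2.

0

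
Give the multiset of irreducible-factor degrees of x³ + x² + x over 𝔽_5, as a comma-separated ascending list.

1, 2

Write g(x) = x³ + x² + x.
Roots in 𝔽_5: g(0) = 0 → root; g(1) = 3; g(2) = 4; g(3) = 4; g(4) = 4.
Linear factors from roots: (x).
Complete factorization: g(x) = (x)·(x² + x + 1).
Factor degrees with multiplicity: 1 + 2 = 3.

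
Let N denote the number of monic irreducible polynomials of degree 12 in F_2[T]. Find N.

x^(2^12) − x is the product of all monic irreducibles of degree dividing 12; Möbius inversion gives N = (1/12) Σ μ(12/d)·2^d.
Divisors of 12: 1, 2, 3, 4, 6, 12; μ(12/d) for each: 0, 1, 0, -1, -1, 1.
Σ = 2^2 − 2^4 − 2^6 + 2^12 = 4020.
N = 4020/12 = 335.

335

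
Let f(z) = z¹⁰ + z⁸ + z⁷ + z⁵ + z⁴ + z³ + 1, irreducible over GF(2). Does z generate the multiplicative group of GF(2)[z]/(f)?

|GF(2^10)^×| = 2^10 − 1 = 1023. Prime factorization: 1023 = 3·11·31.
f is primitive ⇔ z has order 1023 in GF(2)[z]/(f), i.e. z^(1023/q) ≠ 1 for each prime q | 1023.
z^(341) mod f = 1
z^(93) mod f = z⁹ + z⁷ + z³ + z² + 1.
z^(33) mod f = z⁸ + z⁶ + z⁴ + z³.
Since z^(341) = 1, the order of z divides 341 < 1023; not primitive.

No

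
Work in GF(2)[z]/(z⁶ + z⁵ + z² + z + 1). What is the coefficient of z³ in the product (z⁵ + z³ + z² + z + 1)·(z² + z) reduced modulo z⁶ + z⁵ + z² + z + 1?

Multiply in GF(2)[z]: (z⁵ + z³ + z² + z + 1)·(z² + z) = z⁷ + z⁶ + z⁵ + z.
Reduce using z⁶ ≡ z⁵ + z² + z + 1 (mod z⁶ + z⁵ + z² + z + 1).
Reduced: z⁵ + z³ + z².

1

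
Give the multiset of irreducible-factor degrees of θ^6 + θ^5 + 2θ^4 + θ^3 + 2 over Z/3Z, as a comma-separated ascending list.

Write f(θ) = θ^6 + θ^5 + 2θ^4 + θ^3 + 2.
Roots in Z/3Z: f(0) = 2; f(1) = 1; f(2) = 0 → root.
Linear factors from roots: (θ + 1).
Complete factorization: f(θ) = (θ + 1)^2·(θ^2 + 1)·(θ^2 + 2θ + 2).
Factor degrees with multiplicity: 1 + 1 + 2 + 2 = 6.

1, 1, 2, 2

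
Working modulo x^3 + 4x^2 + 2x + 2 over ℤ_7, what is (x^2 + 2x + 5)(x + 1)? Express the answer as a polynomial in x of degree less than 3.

Multiply in ℤ_7[x]: (x^2 + 2x + 5)·(x + 1) = x^3 + 3x^2 + 5.
Reduce using x^3 ≡ 3x^2 + 5x + 5 (mod x^3 + 4x^2 + 2x + 2).
Reduced: 6x^2 + 5x + 3.

6x^2 + 5x + 3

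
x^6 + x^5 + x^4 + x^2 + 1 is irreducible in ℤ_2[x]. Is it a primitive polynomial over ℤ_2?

No

Write f(x) = x^6 + x^5 + x^4 + x^2 + 1.
|GF(2^6)^×| = 2^6 − 1 = 63. Prime factorization: 63 = 3^2·7.
f is primitive ⇔ x has order 63 in GF(2)[x]/(f), i.e. x^(63/q) ≠ 1 for each prime q | 63.
x^(21) mod f = 1
x^(9) mod f = x^3 + 1.
Since x^(21) = 1, the order of x divides 21 < 63; not primitive.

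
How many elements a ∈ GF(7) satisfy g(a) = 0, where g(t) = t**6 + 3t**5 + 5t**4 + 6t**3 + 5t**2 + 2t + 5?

2

Evaluate at each of the 7 elements of GF(7):
g(0) = 5; g(1) = 6; g(2) = 2; g(3) = 2; g(4) = 0 → root; g(5) = 0 → root; g(6) = 5.
Roots: {4, 5}.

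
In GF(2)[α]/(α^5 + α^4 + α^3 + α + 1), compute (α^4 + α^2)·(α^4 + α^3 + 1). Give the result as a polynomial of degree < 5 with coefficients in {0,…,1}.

α^4 + α^2 + α + 1

Multiply in GF(2)[α]: (α^4 + α^2)·(α^4 + α^3 + 1) = α^8 + α^7 + α^6 + α^5 + α^4 + α^2.
Reduce using α^5 ≡ α^4 + α^3 + α + 1 (mod α^5 + α^4 + α^3 + α + 1).
Reduced: α^4 + α^2 + α + 1.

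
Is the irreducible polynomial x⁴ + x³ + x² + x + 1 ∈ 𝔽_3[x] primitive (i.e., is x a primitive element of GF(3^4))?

Write f(x) = x⁴ + x³ + x² + x + 1.
|GF(3^4)^×| = 3^4 − 1 = 80. Prime factorization: 80 = 2^4·5.
f is primitive ⇔ x has order 80 in GF(3)[x]/(f), i.e. x^(80/q) ≠ 1 for each prime q | 80.
x^(40) mod f = 1
x^(16) mod f = x.
Since x^(40) = 1, the order of x divides 40 < 80; not primitive.

No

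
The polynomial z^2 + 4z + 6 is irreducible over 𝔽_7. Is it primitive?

Write f(z) = z^2 + 4z + 6.
|GF(7^2)^×| = 7^2 − 1 = 48. Prime factorization: 48 = 2^4·3.
f is primitive ⇔ z has order 48 in GF(7)[z]/(f), i.e. z^(48/q) ≠ 1 for each prime q | 48.
z^(24) mod f = 6.
z^(16) mod f = 1
Since z^(16) = 1, the order of z divides 16 < 48; not primitive.

No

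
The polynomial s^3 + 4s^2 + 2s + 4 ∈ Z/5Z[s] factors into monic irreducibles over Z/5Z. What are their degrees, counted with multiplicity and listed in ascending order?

Write h(s) = s^3 + 4s^2 + 2s + 4.
Roots in Z/5Z: h(0) = 4; h(1) = 1; h(2) = 2; h(3) = 3; h(4) = 0 → root.
Linear factors from roots: (s + 1).
Complete factorization: h(s) = (s + 1)·(s^2 + 3s + 4).
Factor degrees with multiplicity: 1 + 2 = 3.

1, 2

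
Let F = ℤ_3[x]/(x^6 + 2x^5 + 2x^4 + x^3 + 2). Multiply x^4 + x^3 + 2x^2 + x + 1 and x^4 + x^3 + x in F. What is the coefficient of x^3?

Multiply in ℤ_3[x]: (x^4 + x^3 + 2x^2 + x + 1)·(x^4 + x^3 + x) = x^8 + 2x^7 + x^5 + x^2 + x.
Reduce using x^6 ≡ x^5 + x^4 + 2x^3 + 1 (mod x^6 + 2x^5 + 2x^4 + x^3 + 2).
Reduced: x^5 + x^4 + 2x^3 + 2x^2 + x + 1.

2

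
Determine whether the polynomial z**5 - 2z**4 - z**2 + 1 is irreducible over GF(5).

Write h(z) = z**5 - 2z**4 - z**2 + 1.
Check for roots in GF(5): h(0) = 1; h(1) = 4; h(2) = 2; h(3) = 3; h(4) = 2.
No roots, so no linear factors.
Degree-2 irreducible divisors: test the 10 monic irreducibles of degree 2 over GF(5).
None of them divide h (all give nonzero remainder).
No irreducible factor of degree ≤ 2 exists, so h is irreducible over GF(5).

Yes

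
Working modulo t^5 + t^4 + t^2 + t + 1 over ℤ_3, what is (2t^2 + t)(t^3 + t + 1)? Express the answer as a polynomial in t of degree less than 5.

2t^4 + 2t^3 + t^2 + 2t + 1

Multiply in ℤ_3[t]: (2t^2 + t)·(t^3 + t + 1) = 2t^5 + t^4 + 2t^3 + t.
Reduce using t^5 ≡ 2t^4 + 2t^2 + 2t + 2 (mod t^5 + t^4 + t^2 + t + 1).
Reduced: 2t^4 + 2t^3 + t^2 + 2t + 1.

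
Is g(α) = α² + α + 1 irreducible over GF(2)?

Yes

Check for roots in GF(2): g(0) = 1; g(1) = 1.
No roots. A degree-2 polynomial over a field with no linear factor is irreducible.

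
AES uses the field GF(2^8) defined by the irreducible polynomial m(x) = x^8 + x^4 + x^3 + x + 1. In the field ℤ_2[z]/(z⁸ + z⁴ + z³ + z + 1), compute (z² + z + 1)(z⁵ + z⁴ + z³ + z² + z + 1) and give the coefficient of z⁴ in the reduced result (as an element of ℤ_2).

1

Multiply in ℤ_2[z]: (z² + z + 1)·(z⁵ + z⁴ + z³ + z² + z + 1) = z⁷ + z⁵ + z⁴ + z³ + z² + 1.
Reduced: z⁷ + z⁵ + z⁴ + z³ + z² + 1.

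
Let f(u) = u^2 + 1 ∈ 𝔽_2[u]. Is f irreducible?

No

Check for roots in 𝔽_2: f(0) = 1; f(1) = 0 → root.
f(1) = 0, so (u − 1) divides f(u); f is reducible.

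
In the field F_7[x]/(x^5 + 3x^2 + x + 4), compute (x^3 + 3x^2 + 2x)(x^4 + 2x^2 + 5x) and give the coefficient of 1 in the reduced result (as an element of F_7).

5

Multiply in F_7[x]: (x^3 + 3x^2 + 2x)·(x^4 + 2x^2 + 5x) = x^7 + 3x^6 + 4x^5 + 4x^4 + 5x^3 + 3x^2.
Reduce using x^5 ≡ 4x^2 + 6x + 3 (mod x^5 + 3x^2 + x + 4).
Reduced: x^4 + 2x^3 + 5x^2 + 5x + 5.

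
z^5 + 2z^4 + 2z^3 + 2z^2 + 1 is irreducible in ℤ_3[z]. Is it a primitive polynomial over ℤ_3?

Write f(z) = z^5 + 2z^4 + 2z^3 + 2z^2 + 1.
|GF(3^5)^×| = 3^5 − 1 = 242. Prime factorization: 242 = 2·11^2.
f is primitive ⇔ z has order 242 in GF(3)[z]/(f), i.e. z^(242/q) ≠ 1 for each prime q | 242.
z^(121) mod f = 2.
z^(22) mod f = 1
Since z^(22) = 1, the order of z divides 22 < 242; not primitive.

No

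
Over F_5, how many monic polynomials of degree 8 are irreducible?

48750

Gauss's count: N_{5}(8) = (1/8) Σ_{d|8} μ(8/d)·5^d.
Divisors of 8: 1, 2, 4, 8; μ(8/d) for each: 0, 0, -1, 1.
Σ = − 5^4 + 5^8 = 390000.
N = 390000/8 = 48750.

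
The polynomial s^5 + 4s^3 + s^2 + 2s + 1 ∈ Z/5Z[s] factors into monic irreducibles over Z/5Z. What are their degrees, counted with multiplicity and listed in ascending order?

Write f(s) = s^5 + 4s^3 + s^2 + 2s + 1.
Roots in Z/5Z: f(0) = 1; f(1) = 4; f(2) = 3; f(3) = 2; f(4) = 0 → root.
Linear factors from roots: (s + 1).
Complete factorization: f(s) = (s + 1)·(s^4 + 4s^3 + s + 1).
Factor degrees with multiplicity: 1 + 4 = 5.

1, 4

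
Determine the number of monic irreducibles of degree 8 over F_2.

30

The number of monic irreducibles of degree 8 over GF(2) is (1/8)·Σ_{d∣8} μ(8/d) 2^d.
Divisors of 8: 1, 2, 4, 8; μ(8/d) for each: 0, 0, -1, 1.
Σ = − 2^4 + 2^8 = 240.
N = 240/8 = 30.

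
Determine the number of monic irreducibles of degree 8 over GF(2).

By the necklace-counting formula, N_2(8) = (1/8) Σ_{d|8} μ(8/d)·2^d.
Divisors of 8: 1, 2, 4, 8; μ(8/d) for each: 0, 0, -1, 1.
Σ = − 2^4 + 2^8 = 240.
N = 240/8 = 30.

30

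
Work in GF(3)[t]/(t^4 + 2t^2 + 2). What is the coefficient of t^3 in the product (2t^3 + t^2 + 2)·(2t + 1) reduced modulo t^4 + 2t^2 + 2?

Multiply in GF(3)[t]: (2t^3 + t^2 + 2)·(2t + 1) = t^4 + t^3 + t^2 + t + 2.
Reduce using t^4 ≡ t^2 + 1 (mod t^4 + 2t^2 + 2).
Reduced: t^3 + 2t^2 + t.

1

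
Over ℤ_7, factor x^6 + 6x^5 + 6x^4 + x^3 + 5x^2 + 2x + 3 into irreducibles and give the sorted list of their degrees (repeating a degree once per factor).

Write f(x) = x^6 + 6x^5 + 6x^4 + x^3 + 5x^2 + 2x + 3.
Linear factors from roots: (x + 2).
Complete factorization: f(x) = (x + 2)·(x^2 + 4x + 6)·(x^3 + 6x + 2).
Factor degrees with multiplicity: 1 + 2 + 3 = 6.

1, 2, 3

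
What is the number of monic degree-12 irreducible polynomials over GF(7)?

Gauss's count: N_{7}(12) = (1/12) Σ_{d|12} μ(12/d)·7^d.
Divisors of 12: 1, 2, 3, 4, 6, 12; μ(12/d) for each: 0, 1, 0, -1, -1, 1.
Σ = 7^2 − 7^4 − 7^6 + 7^12 = 13841167200.
N = 13841167200/12 = 1153430600.

1153430600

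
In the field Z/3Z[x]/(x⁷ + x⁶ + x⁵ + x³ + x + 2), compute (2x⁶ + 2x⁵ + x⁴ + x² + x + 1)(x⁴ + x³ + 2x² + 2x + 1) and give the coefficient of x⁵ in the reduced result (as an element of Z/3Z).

0

Multiply in Z/3Z[x]: (2x⁶ + 2x⁵ + x⁴ + x² + x + 1)·(x⁴ + x³ + 2x² + 2x + 1) = 2x¹⁰ + x⁹ + x⁸ + 2x⁴ + 2x³ + 2x² + 1.
Reduce using x⁷ ≡ 2x⁶ + 2x⁵ + 2x³ + 2x + 1 (mod x⁷ + x⁶ + x⁵ + x³ + x + 2).
Reduced: x³ + x² + 2x + 2.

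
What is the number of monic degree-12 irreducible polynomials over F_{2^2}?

x^(4^12) − x is the product of all monic irreducibles of degree dividing 12; Möbius inversion gives N = (1/12) Σ μ(12/d)·4^d.
Divisors of 12: 1, 2, 3, 4, 6, 12; μ(12/d) for each: 0, 1, 0, -1, -1, 1.
Σ = 4^2 − 4^4 − 4^6 + 4^12 = 16772880.
N = 16772880/12 = 1397740.

1397740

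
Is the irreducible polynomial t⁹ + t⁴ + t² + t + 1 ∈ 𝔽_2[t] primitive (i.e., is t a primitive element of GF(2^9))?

No

Write f(t) = t⁹ + t⁴ + t² + t + 1.
|GF(2^9)^×| = 2^9 − 1 = 511. Prime factorization: 511 = 7·73.
f is primitive ⇔ t has order 511 in GF(2)[t]/(f), i.e. t^(511/q) ≠ 1 for each prime q | 511.
t^(73) mod f = 1
t^(7) mod f = t⁷.
Since t^(73) = 1, the order of t divides 73 < 511; not primitive.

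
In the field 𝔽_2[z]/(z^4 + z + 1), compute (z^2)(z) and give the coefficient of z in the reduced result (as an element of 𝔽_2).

Multiply in 𝔽_2[z]: (z^2)·(z) = z^3.
Reduced: z^3.

0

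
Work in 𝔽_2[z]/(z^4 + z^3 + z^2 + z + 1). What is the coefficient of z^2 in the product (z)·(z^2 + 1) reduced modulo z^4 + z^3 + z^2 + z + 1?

0

Multiply in 𝔽_2[z]: (z)·(z^2 + 1) = z^3 + z.
Reduced: z^3 + z.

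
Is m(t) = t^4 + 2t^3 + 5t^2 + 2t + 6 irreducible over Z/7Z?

Check for roots in Z/7Z: m(0) = 6; m(1) = 2; m(2) = 6; m(3) = 3; m(4) = 2; m(5) = 1; m(6) = 1.
No roots, so no linear factors.
Degree-2 irreducible divisors: test the 21 monic irreducibles of degree 2 over GF(7).
None of them divide m (all give nonzero remainder).
No irreducible factor of degree ≤ 2 exists, so m is irreducible over GF(7).

Yes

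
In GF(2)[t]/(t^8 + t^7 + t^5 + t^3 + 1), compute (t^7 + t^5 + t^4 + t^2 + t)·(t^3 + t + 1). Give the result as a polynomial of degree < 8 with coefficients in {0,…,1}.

t^5 + t^4 + t^2 + 1

Multiply in GF(2)[t]: (t^7 + t^5 + t^4 + t^2 + t)·(t^3 + t + 1) = t^10 + t^6 + t^5 + t^3 + t.
Reduce using t^8 ≡ t^7 + t^5 + t^3 + 1 (mod t^8 + t^7 + t^5 + t^3 + 1).
Reduced: t^5 + t^4 + t^2 + 1.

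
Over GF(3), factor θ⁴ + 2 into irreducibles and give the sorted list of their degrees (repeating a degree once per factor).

Write g(θ) = θ⁴ + 2.
Roots in GF(3): g(0) = 2; g(1) = 0 → root; g(2) = 0 → root.
Linear factors from roots: (θ + 2), (θ + 1).
Complete factorization: g(θ) = (θ + 1)·(θ + 2)·(θ² + 1).
Factor degrees with multiplicity: 1 + 1 + 2 = 4.

1, 1, 2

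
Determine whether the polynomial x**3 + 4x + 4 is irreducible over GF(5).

No

Write h(x) = x**3 + 4x + 4.
Check for roots in GF(5): h(0) = 4; h(1) = 4; h(2) = 0 → root; h(3) = 3; h(4) = 4.
h(2) = 0, so (x − 2) divides h(x); h is reducible.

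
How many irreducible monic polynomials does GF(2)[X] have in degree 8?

30

x^(2^8) − x is the product of all monic irreducibles of degree dividing 8; Möbius inversion gives N = (1/8) Σ μ(8/d)·2^d.
Divisors of 8: 1, 2, 4, 8; μ(8/d) for each: 0, 0, -1, 1.
Σ = − 2^4 + 2^8 = 240.
N = 240/8 = 30.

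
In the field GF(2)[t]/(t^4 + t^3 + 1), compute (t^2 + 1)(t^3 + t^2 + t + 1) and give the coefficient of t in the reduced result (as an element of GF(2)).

0

Multiply in GF(2)[t]: (t^2 + 1)·(t^3 + t^2 + t + 1) = t^5 + t^4 + t + 1.
Reduce using t^4 ≡ t^3 + 1 (mod t^4 + t^3 + 1).
Reduced: 1.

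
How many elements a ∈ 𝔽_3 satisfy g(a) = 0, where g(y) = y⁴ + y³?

Evaluate at each of the 3 elements of 𝔽_3:
g(0) = 0 → root; g(1) = 2; g(2) = 0 → root.
Roots: {0, 2}.

2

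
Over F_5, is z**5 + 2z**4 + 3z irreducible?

No

Write g(z) = z**5 + 2z**4 + 3z.
Check for roots in F_5: g(0) = 0 → root; g(1) = 1; g(2) = 0 → root; g(3) = 4; g(4) = 3.
g(0) = 0, so (z) divides g(z); g is reducible.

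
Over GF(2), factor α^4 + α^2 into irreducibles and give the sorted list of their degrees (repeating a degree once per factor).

Write g(α) = α^4 + α^2.
Roots in GF(2): g(0) = 0 → root; g(1) = 0 → root.
Linear factors from roots: (α), (α + 1).
Complete factorization: g(α) = (α)^2·(α + 1)^2.
Factor degrees with multiplicity: 1 + 1 + 1 + 1 = 4.

1, 1, 1, 1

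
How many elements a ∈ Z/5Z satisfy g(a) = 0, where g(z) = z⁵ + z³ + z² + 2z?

3

Evaluate at each of the 5 elements of Z/5Z:
g(0) = 0 → root; g(1) = 0 → root; g(2) = 3; g(3) = 0 → root; g(4) = 2.
Roots: {0, 1, 3}.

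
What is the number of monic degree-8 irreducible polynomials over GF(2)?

30

x^(2^8) − x is the product of all monic irreducibles of degree dividing 8; Möbius inversion gives N = (1/8) Σ μ(8/d)·2^d.
Divisors of 8: 1, 2, 4, 8; μ(8/d) for each: 0, 0, -1, 1.
Σ = − 2^4 + 2^8 = 240.
N = 240/8 = 30.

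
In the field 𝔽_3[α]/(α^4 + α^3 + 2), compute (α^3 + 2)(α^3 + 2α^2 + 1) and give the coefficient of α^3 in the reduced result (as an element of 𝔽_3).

1

Multiply in 𝔽_3[α]: (α^3 + 2)·(α^3 + 2α^2 + 1) = α^6 + 2α^5 + α^2 + 2.
Reduce using α^4 ≡ 2α^3 + 1 (mod α^4 + α^3 + 2).
Reduced: α^3 + 2α^2 + α + 1.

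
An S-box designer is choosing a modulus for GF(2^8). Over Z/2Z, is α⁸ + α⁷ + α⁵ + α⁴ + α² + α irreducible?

Write h(α) = α⁸ + α⁷ + α⁵ + α⁴ + α² + α.
Check for roots in Z/2Z: h(0) = 0 → root; h(1) = 0 → root.
h(0) = 0, so (α) divides h(α); h is reducible.

No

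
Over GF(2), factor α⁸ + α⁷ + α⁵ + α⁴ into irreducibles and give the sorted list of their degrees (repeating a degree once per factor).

Write g(α) = α⁸ + α⁷ + α⁵ + α⁴.
Roots in GF(2): g(0) = 0 → root; g(1) = 0 → root.
Linear factors from roots: (α), (α + 1).
Complete factorization: g(α) = (α + 1)^2·(α)^4·(α² + α + 1).
Factor degrees with multiplicity: 1 + 1 + 1 + 1 + 1 + 1 + 2 = 8.

1, 1, 1, 1, 1, 1, 2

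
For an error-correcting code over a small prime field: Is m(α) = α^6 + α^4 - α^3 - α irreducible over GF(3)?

Check for roots in GF(3): m(0) = 0 → root; m(1) = 0 → root; m(2) = 1.
m(0) = 0, so (α) divides m(α); m is reducible.

No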